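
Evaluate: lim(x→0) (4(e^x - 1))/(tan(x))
This is a 0/0 indeterminate form.

Apply L'Hôpital's rule: differentiate numerator and denominator separately.
  f(x) = 4·e^(x) - 4   ⇒   f'(x) = 4·e^(x)
  g(x) = tan(x)   ⇒   g'(x) = tan(x)^2 + 1
  lim(x→0) f'(x)/g'(x) = lim(x→0) (4·e^(x))/(tan(x)^2 + 1)
  = 4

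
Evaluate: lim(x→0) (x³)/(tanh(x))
This is a 0/0 indeterminate form.

Apply L'Hôpital's rule: differentiate numerator and denominator separately.
  f(x) = x^3   ⇒   f'(x) = 3·x^2
  g(x) = tanh(x)   ⇒   g'(x) = 1 - tanh(x)^2
  lim(x→0) f'(x)/g'(x) = lim(x→0) (3·x^2)/(1 - tanh(x)^2)
  = 0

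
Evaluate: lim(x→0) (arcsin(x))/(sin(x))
This is a 0/0 indeterminate form.

Apply L'Hôpital's rule: differentiate numerator and denominator separately.
  f(x) = asin(x)   ⇒   f'(x) = 1/sqrt(1 - x^2)
  g(x) = sin(x)   ⇒   g'(x) = cos(x)
  lim(x→0) f'(x)/g'(x) = lim(x→0) (1/sqrt(1 - x^2))/(cos(x))
  = 1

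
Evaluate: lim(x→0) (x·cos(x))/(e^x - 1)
This is a 0/0 indeterminate form.

Apply L'Hôpital's rule: differentiate numerator and denominator separately.
  f(x) = x·cos(x)   ⇒   f'(x) = -x·sin(x) + cos(x)
  g(x) = e^(x) - 1   ⇒   g'(x) = e^(x)
  lim(x→0) f'(x)/g'(x) = lim(x→0) (-x·sin(x) + cos(x))/(e^(x))
  = 1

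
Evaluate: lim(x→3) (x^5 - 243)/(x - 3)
This is a standard limit.

Factor or rationalize the expression:
  lim(x→3) (x^5 - 243)/(x - 3) = 405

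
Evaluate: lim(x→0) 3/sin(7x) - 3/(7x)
This is an ∞-∞ indeterminate form.

Combine fractions or rationalize to convert ∞-∞ to 0/0 form:
  lim(x→0) 3/sin(7x) - 3/(7x) = 0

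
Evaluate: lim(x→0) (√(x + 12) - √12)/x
This is a standard limit.

Factor or rationalize the expression:
  lim(x→0) (√(x + 12) - √12)/x = sqrt(3)/12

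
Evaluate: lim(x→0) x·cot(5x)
This is a 0·∞ indeterminate form.

Rewrite 0·∞ as a quotient (0/0 or ∞/∞ form), then apply L'Hôpital's rule:
  lim(x→0) x·cot(5x) = 1/5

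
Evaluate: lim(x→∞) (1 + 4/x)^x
This is an exponential indeterminate form.

For exponential indeterminate forms, take the natural log:
  Let L = lim(x→∞) (1 + 4/x)^x
  Then ln(L) = lim(x→∞) [exponent × ln(base)]
  Evaluate using L'Hôpital or standard limits, then exponentiate.
  L = e^(4)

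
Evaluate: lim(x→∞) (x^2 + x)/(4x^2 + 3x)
This is an ∞/∞ indeterminate form.

Apply L'Hôpital's rule: differentiate numerator and denominator separately.
  f(x) = x^2 + x   ⇒   f'(x) = 2·x + 1
  g(x) = 4·x^2 + 3·x   ⇒   g'(x) = 8·x + 3
  lim(x→∞) f'(x)/g'(x) = lim(x→∞) (2·x + 1)/(8·x + 3)
  = 1/4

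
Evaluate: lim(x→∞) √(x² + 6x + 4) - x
This is an ∞-∞ indeterminate form.

Combine fractions or rationalize to convert ∞-∞ to 0/0 form:
  lim(x→∞) √(x² + 6x + 4) - x = 3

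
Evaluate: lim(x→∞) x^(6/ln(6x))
This is an exponential indeterminate form.

For exponential indeterminate forms, take the natural log:
  Let L = lim(x→∞) x^(6/ln(6x))
  Then ln(L) = lim(x→∞) [exponent × ln(base)]
  Evaluate using L'Hôpital or standard limits, then exponentiate.
  L = e^(6)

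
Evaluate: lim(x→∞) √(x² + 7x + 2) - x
This is an ∞-∞ indeterminate form.

Combine fractions or rationalize to convert ∞-∞ to 0/0 form:
  lim(x→∞) √(x² + 7x + 2) - x = 7/2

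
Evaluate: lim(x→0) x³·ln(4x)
This is a 0·∞ indeterminate form.

Rewrite 0·∞ as a quotient (0/0 or ∞/∞ form), then apply L'Hôpital's rule:
  lim(x→0) x³·ln(4x) = 0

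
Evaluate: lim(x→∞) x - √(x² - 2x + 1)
This is an ∞-∞ indeterminate form.

Combine fractions or rationalize to convert ∞-∞ to 0/0 form:
  lim(x→∞) x - √(x² - 2x + 1) = 1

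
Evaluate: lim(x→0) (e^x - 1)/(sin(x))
This is a 0/0 indeterminate form.

Apply L'Hôpital's rule: differentiate numerator and denominator separately.
  f(x) = e^(x) - 1   ⇒   f'(x) = e^(x)
  g(x) = sin(x)   ⇒   g'(x) = cos(x)
  lim(x→0) f'(x)/g'(x) = lim(x→0) (e^(x))/(cos(x))
  = 1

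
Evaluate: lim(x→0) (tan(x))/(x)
This is a 0/0 indeterminate form.

Apply L'Hôpital's rule: differentiate numerator and denominator separately.
  f(x) = tan(x)   ⇒   f'(x) = tan(x)^2 + 1
  g(x) = x   ⇒   g'(x) = 1
  lim(x→0) f'(x)/g'(x) = lim(x→0) (tan(x)^2 + 1)/(1)
  = 1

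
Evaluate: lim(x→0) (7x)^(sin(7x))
This is an exponential indeterminate form.

For exponential indeterminate forms, take the natural log:
  Let L = lim(x→0) (7x)^(sin(7x))
  Then ln(L) = lim(x→0) [exponent × ln(base)]
  Evaluate using L'Hôpital or standard limits, then exponentiate.
  L = 1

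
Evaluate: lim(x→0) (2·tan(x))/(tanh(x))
This is a 0/0 indeterminate form.

Apply L'Hôpital's rule: differentiate numerator and denominator separately.
  f(x) = 2·tan(x)   ⇒   f'(x) = 2·tan(x)^2 + 2
  g(x) = tanh(x)   ⇒   g'(x) = 1 - tanh(x)^2
  lim(x→0) f'(x)/g'(x) = lim(x→0) (2·tan(x)^2 + 2)/(1 - tanh(x)^2)
  = 2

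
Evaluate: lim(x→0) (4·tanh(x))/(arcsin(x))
This is a 0/0 indeterminate form.

Apply L'Hôpital's rule: differentiate numerator and denominator separately.
  f(x) = 4·tanh(x)   ⇒   f'(x) = 4 - 4·tanh(x)^2
  g(x) = asin(x)   ⇒   g'(x) = 1/sqrt(1 - x^2)
  lim(x→0) f'(x)/g'(x) = lim(x→0) (4 - 4·tanh(x)^2)/(1/sqrt(1 - x^2))
  = 4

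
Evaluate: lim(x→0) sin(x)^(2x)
This is an exponential indeterminate form.

For exponential indeterminate forms, take the natural log:
  Let L = lim(x→0) sin(x)^(2x)
  Then ln(L) = lim(x→0) [exponent × ln(base)]
  Evaluate using L'Hôpital or standard limits, then exponentiate.
  L = 1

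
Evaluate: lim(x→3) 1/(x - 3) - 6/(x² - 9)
This is an ∞-∞ indeterminate form.

Combine fractions or rationalize to convert ∞-∞ to 0/0 form:
  lim(x→3) 1/(x - 3) - 6/(x² - 9) = 1/6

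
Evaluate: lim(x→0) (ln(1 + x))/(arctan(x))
This is a 0/0 indeterminate form.

Apply L'Hôpital's rule: differentiate numerator and denominator separately.
  f(x) = ln(x + 1)   ⇒   f'(x) = 1/(x + 1)
  g(x) = atan(x)   ⇒   g'(x) = 1/(x^2 + 1)
  lim(x→0) f'(x)/g'(x) = lim(x→0) (1/(x + 1))/(1/(x^2 + 1))
  = 1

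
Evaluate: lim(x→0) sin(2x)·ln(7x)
This is a 0·∞ indeterminate form.

Rewrite 0·∞ as a quotient (0/0 or ∞/∞ form), then apply L'Hôpital's rule:
  lim(x→0) sin(2x)·ln(7x) = 0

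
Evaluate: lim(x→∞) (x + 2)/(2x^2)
This is an ∞/∞ indeterminate form.

Apply L'Hôpital's rule: differentiate numerator and denominator separately.
  f(x) = x + 2   ⇒   f'(x) = 1
  g(x) = 2·x^2   ⇒   g'(x) = 4·x
  lim(x→∞) f'(x)/g'(x) = lim(x→∞) (1)/(4·x)
  = 0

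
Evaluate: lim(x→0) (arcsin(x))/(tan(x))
This is a 0/0 indeterminate form.

Apply L'Hôpital's rule: differentiate numerator and denominator separately.
  f(x) = asin(x)   ⇒   f'(x) = 1/sqrt(1 - x^2)
  g(x) = tan(x)   ⇒   g'(x) = tan(x)^2 + 1
  lim(x→0) f'(x)/g'(x) = lim(x→0) (1/sqrt(1 - x^2))/(tan(x)^2 + 1)
  = 1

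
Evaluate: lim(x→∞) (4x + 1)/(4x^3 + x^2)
This is an ∞/∞ indeterminate form.

Apply L'Hôpital's rule: differentiate numerator and denominator separately.
  f(x) = 4·x + 1   ⇒   f'(x) = 4
  g(x) = 4·x^3 + x^2   ⇒   g'(x) = 12·x^2 + 2·x
  lim(x→∞) f'(x)/g'(x) = lim(x→∞) (4)/(12·x^2 + 2·x)
  = 0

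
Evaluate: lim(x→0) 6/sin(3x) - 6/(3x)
This is an ∞-∞ indeterminate form.

Combine fractions or rationalize to convert ∞-∞ to 0/0 form:
  lim(x→0) 6/sin(3x) - 6/(3x) = 0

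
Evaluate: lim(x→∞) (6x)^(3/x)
This is an exponential indeterminate form.

For exponential indeterminate forms, take the natural log:
  Let L = lim(x→∞) (6x)^(3/x)
  Then ln(L) = lim(x→∞) [exponent × ln(base)]
  Evaluate using L'Hôpital or standard limits, then exponentiate.
  L = 1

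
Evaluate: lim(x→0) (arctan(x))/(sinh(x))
This is a 0/0 indeterminate form.

Apply L'Hôpital's rule: differentiate numerator and denominator separately.
  f(x) = atan(x)   ⇒   f'(x) = 1/(x^2 + 1)
  g(x) = sinh(x)   ⇒   g'(x) = cosh(x)
  lim(x→0) f'(x)/g'(x) = lim(x→0) (1/(x^2 + 1))/(cosh(x))
  = 1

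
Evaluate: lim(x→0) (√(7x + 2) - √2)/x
This is a standard limit.

Factor or rationalize the expression:
  lim(x→0) (√(7x + 2) - √2)/x = 7·sqrt(2)/4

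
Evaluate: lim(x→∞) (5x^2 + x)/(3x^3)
This is an ∞/∞ indeterminate form.

Apply L'Hôpital's rule: differentiate numerator and denominator separately.
  f(x) = 5·x^2 + x   ⇒   f'(x) = 10·x + 1
  g(x) = 3·x^3   ⇒   g'(x) = 9·x^2
  lim(x→∞) f'(x)/g'(x) = lim(x→∞) (10·x + 1)/(9·x^2)
  = 0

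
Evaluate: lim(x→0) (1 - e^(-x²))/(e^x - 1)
This is a 0/0 indeterminate form.

Apply L'Hôpital's rule: differentiate numerator and denominator separately.
  f(x) = 1 - e^(-x^2)   ⇒   f'(x) = 2·x·e^(-x^2)
  g(x) = e^(x) - 1   ⇒   g'(x) = e^(x)
  lim(x→0) f'(x)/g'(x) = lim(x→0) (2·x·e^(-x^2))/(e^(x))
  = 0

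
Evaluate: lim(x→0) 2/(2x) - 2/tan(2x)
This is an ∞-∞ indeterminate form.

Combine fractions or rationalize to convert ∞-∞ to 0/0 form:
  lim(x→0) 2/(2x) - 2/tan(2x) = 0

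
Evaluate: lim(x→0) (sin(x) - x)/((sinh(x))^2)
This is a 0/0 indeterminate form.

Apply L'Hôpital's rule: differentiate numerator and denominator separately.
  f(x) = -x + sin(x)   ⇒   f'(x) = cos(x) - 1
  g(x) = sinh(x)^2   ⇒   g'(x) = 2·sinh(x)·cosh(x)
  lim(x→0) f'(x)/g'(x) = lim(x→0) (cos(x) - 1)/(2·sinh(x)·cosh(x))
  = 0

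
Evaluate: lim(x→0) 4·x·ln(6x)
This is a 0·∞ indeterminate form.

Rewrite 0·∞ as a quotient (0/0 or ∞/∞ form), then apply L'Hôpital's rule:
  lim(x→0) 4·x·ln(6x) = 0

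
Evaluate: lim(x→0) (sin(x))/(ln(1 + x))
This is a 0/0 indeterminate form.

Apply L'Hôpital's rule: differentiate numerator and denominator separately.
  f(x) = sin(x)   ⇒   f'(x) = cos(x)
  g(x) = ln(x + 1)   ⇒   g'(x) = 1/(x + 1)
  lim(x→0) f'(x)/g'(x) = lim(x→0) (cos(x))/(1/(x + 1))
  = 1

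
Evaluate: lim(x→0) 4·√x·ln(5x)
This is a 0·∞ indeterminate form.

Rewrite 0·∞ as a quotient (0/0 or ∞/∞ form), then apply L'Hôpital's rule:
  lim(x→0) 4·√x·ln(5x) = 0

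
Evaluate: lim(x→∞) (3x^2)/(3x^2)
This is an ∞/∞ indeterminate form.

Apply L'Hôpital's rule: differentiate numerator and denominator separately.
  f(x) = 3·x^2   ⇒   f'(x) = 6·x
  g(x) = 3·x^2   ⇒   g'(x) = 6·x
  lim(x→∞) f'(x)/g'(x) = lim(x→∞) (6·x)/(6·x)
  = 1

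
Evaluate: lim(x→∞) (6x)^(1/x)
This is an exponential indeterminate form.

For exponential indeterminate forms, take the natural log:
  Let L = lim(x→∞) (6x)^(1/x)
  Then ln(L) = lim(x→∞) [exponent × ln(base)]
  Evaluate using L'Hôpital or standard limits, then exponentiate.
  L = 1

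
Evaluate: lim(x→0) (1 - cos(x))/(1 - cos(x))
This is a 0/0 indeterminate form.

Apply L'Hôpital's rule: differentiate numerator and denominator separately.
  f(x) = 1 - cos(x)   ⇒   f'(x) = sin(x)
  g(x) = 1 - cos(x)   ⇒   g'(x) = sin(x)
  lim(x→0) f'(x)/g'(x) = lim(x→0) (sin(x))/(sin(x))
  = 1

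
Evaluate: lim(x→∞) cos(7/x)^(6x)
This is an exponential indeterminate form.

For exponential indeterminate forms, take the natural log:
  Let L = lim(x→∞) cos(7/x)^(6x)
  Then ln(L) = lim(x→∞) [exponent × ln(base)]
  Evaluate using L'Hôpital or standard limits, then exponentiate.
  L = 1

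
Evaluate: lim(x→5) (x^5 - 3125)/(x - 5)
This is a standard limit.

Factor or rationalize the expression:
  lim(x→5) (x^5 - 3125)/(x - 5) = 3125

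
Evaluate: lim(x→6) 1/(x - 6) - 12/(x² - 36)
This is an ∞-∞ indeterminate form.

Combine fractions or rationalize to convert ∞-∞ to 0/0 form:
  lim(x→6) 1/(x - 6) - 12/(x² - 36) = 1/12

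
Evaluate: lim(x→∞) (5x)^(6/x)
This is an exponential indeterminate form.

For exponential indeterminate forms, take the natural log:
  Let L = lim(x→∞) (5x)^(6/x)
  Then ln(L) = lim(x→∞) [exponent × ln(base)]
  Evaluate using L'Hôpital or standard limits, then exponentiate.
  L = 1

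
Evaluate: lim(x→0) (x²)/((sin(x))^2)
This is a 0/0 indeterminate form.

Apply L'Hôpital's rule: differentiate numerator and denominator separately.
  f(x) = x^2   ⇒   f'(x) = 2·x
  g(x) = sin(x)^2   ⇒   g'(x) = 2·sin(x)·cos(x)
  lim(x→0) f'(x)/g'(x) = lim(x→0) (2·x)/(2·sin(x)·cos(x))
  = 1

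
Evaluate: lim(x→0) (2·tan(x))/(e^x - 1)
This is a 0/0 indeterminate form.

Apply L'Hôpital's rule: differentiate numerator and denominator separately.
  f(x) = 2·tan(x)   ⇒   f'(x) = 2·tan(x)^2 + 2
  g(x) = e^(x) - 1   ⇒   g'(x) = e^(x)
  lim(x→0) f'(x)/g'(x) = lim(x→0) (2·tan(x)^2 + 2)/(e^(x))
  = 2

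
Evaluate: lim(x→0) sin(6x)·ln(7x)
This is a 0·∞ indeterminate form.

Rewrite 0·∞ as a quotient (0/0 or ∞/∞ form), then apply L'Hôpital's rule:
  lim(x→0) sin(6x)·ln(7x) = 0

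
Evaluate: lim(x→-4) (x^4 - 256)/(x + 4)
This is a standard limit.

Factor or rationalize the expression:
  lim(x→-4) (x^4 - 256)/(x + 4) = -256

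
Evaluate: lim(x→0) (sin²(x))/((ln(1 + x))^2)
This is a 0/0 indeterminate form.

Apply L'Hôpital's rule: differentiate numerator and denominator separately.
  f(x) = sin(x)^2   ⇒   f'(x) = 2·sin(x)·cos(x)
  g(x) = ln(x + 1)^2   ⇒   g'(x) = 2·ln(x + 1)/(x + 1)
  lim(x→0) f'(x)/g'(x) = lim(x→0) (2·sin(x)·cos(x))/(2·ln(x + 1)/(x + 1))
  = 1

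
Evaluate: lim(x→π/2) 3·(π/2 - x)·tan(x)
This is a 0·∞ indeterminate form.

Rewrite 0·∞ as a quotient (0/0 or ∞/∞ form), then apply L'Hôpital's rule:
  lim(x→π/2) 3·(π/2 - x)·tan(x) = 3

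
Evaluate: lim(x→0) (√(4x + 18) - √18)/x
This is a standard limit.

Factor or rationalize the expression:
  lim(x→0) (√(4x + 18) - √18)/x = sqrt(2)/3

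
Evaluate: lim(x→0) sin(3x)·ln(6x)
This is a 0·∞ indeterminate form.

Rewrite 0·∞ as a quotient (0/0 or ∞/∞ form), then apply L'Hôpital's rule:
  lim(x→0) sin(3x)·ln(6x) = 0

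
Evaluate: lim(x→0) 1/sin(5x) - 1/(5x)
This is an ∞-∞ indeterminate form.

Combine fractions or rationalize to convert ∞-∞ to 0/0 form:
  lim(x→0) 1/sin(5x) - 1/(5x) = 0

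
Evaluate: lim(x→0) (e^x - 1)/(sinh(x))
This is a 0/0 indeterminate form.

Apply L'Hôpital's rule: differentiate numerator and denominator separately.
  f(x) = e^(x) - 1   ⇒   f'(x) = e^(x)
  g(x) = sinh(x)   ⇒   g'(x) = cosh(x)
  lim(x→0) f'(x)/g'(x) = lim(x→0) (e^(x))/(cosh(x))
  = 1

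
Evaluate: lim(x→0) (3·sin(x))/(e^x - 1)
This is a 0/0 indeterminate form.

Apply L'Hôpital's rule: differentiate numerator and denominator separately.
  f(x) = 3·sin(x)   ⇒   f'(x) = 3·cos(x)
  g(x) = e^(x) - 1   ⇒   g'(x) = e^(x)
  lim(x→0) f'(x)/g'(x) = lim(x→0) (3·cos(x))/(e^(x))
  = 3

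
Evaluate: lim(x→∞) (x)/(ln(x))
This is an ∞/∞ indeterminate form.

Apply L'Hôpital's rule: differentiate numerator and denominator separately.
  f(x) = x   ⇒   f'(x) = 1
  g(x) = ln(x)   ⇒   g'(x) = 1/x
  lim(x→∞) f'(x)/g'(x) = lim(x→∞) (1)/(1/x)
  = ∞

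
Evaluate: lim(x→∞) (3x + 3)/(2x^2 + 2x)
This is an ∞/∞ indeterminate form.

Apply L'Hôpital's rule: differentiate numerator and denominator separately.
  f(x) = 3·x + 3   ⇒   f'(x) = 3
  g(x) = 2·x^2 + 2·x   ⇒   g'(x) = 4·x + 2
  lim(x→∞) f'(x)/g'(x) = lim(x→∞) (3)/(4·x + 2)
  = 0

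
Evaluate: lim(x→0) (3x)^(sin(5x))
This is an exponential indeterminate form.

For exponential indeterminate forms, take the natural log:
  Let L = lim(x→0) (3x)^(sin(5x))
  Then ln(L) = lim(x→0) [exponent × ln(base)]
  Evaluate using L'Hôpital or standard limits, then exponentiate.
  L = 1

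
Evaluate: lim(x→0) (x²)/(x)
This is a 0/0 indeterminate form.

Apply L'Hôpital's rule: differentiate numerator and denominator separately.
  f(x) = x^2   ⇒   f'(x) = 2·x
  g(x) = x   ⇒   g'(x) = 1
  lim(x→0) f'(x)/g'(x) = lim(x→0) (2·x)/(1)
  = 0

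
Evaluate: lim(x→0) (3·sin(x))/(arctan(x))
This is a 0/0 indeterminate form.

Apply L'Hôpital's rule: differentiate numerator and denominator separately.
  f(x) = 3·sin(x)   ⇒   f'(x) = 3·cos(x)
  g(x) = atan(x)   ⇒   g'(x) = 1/(x^2 + 1)
  lim(x→0) f'(x)/g'(x) = lim(x→0) (3·cos(x))/(1/(x^2 + 1))
  = 3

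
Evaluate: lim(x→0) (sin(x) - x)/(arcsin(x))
This is a 0/0 indeterminate form.

Apply L'Hôpital's rule: differentiate numerator and denominator separately.
  f(x) = -x + sin(x)   ⇒   f'(x) = cos(x) - 1
  g(x) = asin(x)   ⇒   g'(x) = 1/sqrt(1 - x^2)
  lim(x→0) f'(x)/g'(x) = lim(x→0) (cos(x) - 1)/(1/sqrt(1 - x^2))
  = 0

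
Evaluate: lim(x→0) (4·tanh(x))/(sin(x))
This is a 0/0 indeterminate form.

Apply L'Hôpital's rule: differentiate numerator and denominator separately.
  f(x) = 4·tanh(x)   ⇒   f'(x) = 4 - 4·tanh(x)^2
  g(x) = sin(x)   ⇒   g'(x) = cos(x)
  lim(x→0) f'(x)/g'(x) = lim(x→0) (4 - 4·tanh(x)^2)/(cos(x))
  = 4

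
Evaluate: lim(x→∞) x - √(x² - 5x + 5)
This is an ∞-∞ indeterminate form.

Combine fractions or rationalize to convert ∞-∞ to 0/0 form:
  lim(x→∞) x - √(x² - 5x + 5) = 5/2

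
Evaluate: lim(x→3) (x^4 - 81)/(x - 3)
This is a standard limit.

Factor or rationalize the expression:
  lim(x→3) (x^4 - 81)/(x - 3) = 108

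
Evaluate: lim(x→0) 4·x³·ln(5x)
This is a 0·∞ indeterminate form.

Rewrite 0·∞ as a quotient (0/0 or ∞/∞ form), then apply L'Hôpital's rule:
  lim(x→0) 4·x³·ln(5x) = 0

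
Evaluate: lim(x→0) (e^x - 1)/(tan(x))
This is a 0/0 indeterminate form.

Apply L'Hôpital's rule: differentiate numerator and denominator separately.
  f(x) = e^(x) - 1   ⇒   f'(x) = e^(x)
  g(x) = tan(x)   ⇒   g'(x) = tan(x)^2 + 1
  lim(x→0) f'(x)/g'(x) = lim(x→0) (e^(x))/(tan(x)^2 + 1)
  = 1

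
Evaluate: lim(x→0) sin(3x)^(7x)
This is an exponential indeterminate form.

For exponential indeterminate forms, take the natural log:
  Let L = lim(x→0) sin(3x)^(7x)
  Then ln(L) = lim(x→0) [exponent × ln(base)]
  Evaluate using L'Hôpital or standard limits, then exponentiate.
  L = 1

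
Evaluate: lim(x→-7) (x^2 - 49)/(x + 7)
This is a standard limit.

Factor or rationalize the expression:
  lim(x→-7) (x^2 - 49)/(x + 7) = -14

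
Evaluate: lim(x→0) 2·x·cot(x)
This is a 0·∞ indeterminate form.

Rewrite 0·∞ as a quotient (0/0 or ∞/∞ form), then apply L'Hôpital's rule:
  lim(x→0) 2·x·cot(x) = 2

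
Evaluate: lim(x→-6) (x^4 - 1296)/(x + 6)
This is a standard limit.

Factor or rationalize the expression:
  lim(x→-6) (x^4 - 1296)/(x + 6) = -864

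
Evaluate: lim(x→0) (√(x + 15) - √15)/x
This is a standard limit.

Factor or rationalize the expression:
  lim(x→0) (√(x + 15) - √15)/x = sqrt(15)/30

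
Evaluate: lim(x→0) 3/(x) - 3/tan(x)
This is an ∞-∞ indeterminate form.

Combine fractions or rationalize to convert ∞-∞ to 0/0 form:
  lim(x→0) 3/(x) - 3/tan(x) = 0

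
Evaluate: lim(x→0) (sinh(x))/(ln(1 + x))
This is a 0/0 indeterminate form.

Apply L'Hôpital's rule: differentiate numerator and denominator separately.
  f(x) = sinh(x)   ⇒   f'(x) = cosh(x)
  g(x) = ln(x + 1)   ⇒   g'(x) = 1/(x + 1)
  lim(x→0) f'(x)/g'(x) = lim(x→0) (cosh(x))/(1/(x + 1))
  = 1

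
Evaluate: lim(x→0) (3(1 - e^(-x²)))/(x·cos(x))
This is a 0/0 indeterminate form.

Apply L'Hôpital's rule: differentiate numerator and denominator separately.
  f(x) = 3 - 3·e^(-x^2)   ⇒   f'(x) = 6·x·e^(-x^2)
  g(x) = x·cos(x)   ⇒   g'(x) = -x·sin(x) + cos(x)
  lim(x→0) f'(x)/g'(x) = lim(x→0) (6·x·e^(-x^2))/(-x·sin(x) + cos(x))
  = 0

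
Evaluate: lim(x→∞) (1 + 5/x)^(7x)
This is an exponential indeterminate form.

For exponential indeterminate forms, take the natural log:
  Let L = lim(x→∞) (1 + 5/x)^(7x)
  Then ln(L) = lim(x→∞) [exponent × ln(base)]
  Evaluate using L'Hôpital or standard limits, then exponentiate.
  L = e^(35)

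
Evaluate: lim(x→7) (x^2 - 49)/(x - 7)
This is a standard limit.

Factor or rationalize the expression:
  lim(x→7) (x^2 - 49)/(x - 7) = 14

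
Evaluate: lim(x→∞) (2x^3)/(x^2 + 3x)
This is an ∞/∞ indeterminate form.

Apply L'Hôpital's rule: differentiate numerator and denominator separately.
  f(x) = 2·x^3   ⇒   f'(x) = 6·x^2
  g(x) = x^2 + 3·x   ⇒   g'(x) = 2·x + 3
  lim(x→∞) f'(x)/g'(x) = lim(x→∞) (6·x^2)/(2·x + 3)
  = ∞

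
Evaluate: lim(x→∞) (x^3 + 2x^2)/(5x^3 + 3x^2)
This is an ∞/∞ indeterminate form.

Apply L'Hôpital's rule: differentiate numerator and denominator separately.
  f(x) = x^3 + 2·x^2   ⇒   f'(x) = 3·x^2 + 4·x
  g(x) = 5·x^3 + 3·x^2   ⇒   g'(x) = 15·x^2 + 6·x
  lim(x→∞) f'(x)/g'(x) = lim(x→∞) (3·x^2 + 4·x)/(15·x^2 + 6·x)
  = 1/5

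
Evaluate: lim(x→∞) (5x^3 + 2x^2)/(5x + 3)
This is an ∞/∞ indeterminate form.

Apply L'Hôpital's rule: differentiate numerator and denominator separately.
  f(x) = 5·x^3 + 2·x^2   ⇒   f'(x) = 15·x^2 + 4·x
  g(x) = 5·x + 3   ⇒   g'(x) = 5
  lim(x→∞) f'(x)/g'(x) = lim(x→∞) (15·x^2 + 4·x)/(5)
  = ∞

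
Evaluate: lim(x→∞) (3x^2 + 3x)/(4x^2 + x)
This is an ∞/∞ indeterminate form.

Apply L'Hôpital's rule: differentiate numerator and denominator separately.
  f(x) = 3·x^2 + 3·x   ⇒   f'(x) = 6·x + 3
  g(x) = 4·x^2 + x   ⇒   g'(x) = 8·x + 1
  lim(x→∞) f'(x)/g'(x) = lim(x→∞) (6·x + 3)/(8·x + 1)
  = 3/4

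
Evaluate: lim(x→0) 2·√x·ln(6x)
This is a 0·∞ indeterminate form.

Rewrite 0·∞ as a quotient (0/0 or ∞/∞ form), then apply L'Hôpital's rule:
  lim(x→0) 2·√x·ln(6x) = 0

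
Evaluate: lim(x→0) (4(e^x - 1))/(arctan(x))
This is a 0/0 indeterminate form.

Apply L'Hôpital's rule: differentiate numerator and denominator separately.
  f(x) = 4·e^(x) - 4   ⇒   f'(x) = 4·e^(x)
  g(x) = atan(x)   ⇒   g'(x) = 1/(x^2 + 1)
  lim(x→0) f'(x)/g'(x) = lim(x→0) (4·e^(x))/(1/(x^2 + 1))
  = 4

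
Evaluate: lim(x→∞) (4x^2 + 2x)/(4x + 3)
This is an ∞/∞ indeterminate form.

Apply L'Hôpital's rule: differentiate numerator and denominator separately.
  f(x) = 4·x^2 + 2·x   ⇒   f'(x) = 8·x + 2
  g(x) = 4·x + 3   ⇒   g'(x) = 4
  lim(x→∞) f'(x)/g'(x) = lim(x→∞) (8·x + 2)/(4)
  = ∞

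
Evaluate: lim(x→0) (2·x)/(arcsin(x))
This is a 0/0 indeterminate form.

Apply L'Hôpital's rule: differentiate numerator and denominator separately.
  f(x) = 2·x   ⇒   f'(x) = 2
  g(x) = asin(x)   ⇒   g'(x) = 1/sqrt(1 - x^2)
  lim(x→0) f'(x)/g'(x) = lim(x→0) (2)/(1/sqrt(1 - x^2))
  = 2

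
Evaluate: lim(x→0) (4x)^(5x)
This is an exponential indeterminate form.

For exponential indeterminate forms, take the natural log:
  Let L = lim(x→0) (4x)^(5x)
  Then ln(L) = lim(x→0) [exponent × ln(base)]
  Evaluate using L'Hôpital or standard limits, then exponentiate.
  L = 1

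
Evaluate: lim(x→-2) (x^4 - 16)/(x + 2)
This is a standard limit.

Factor or rationalize the expression:
  lim(x→-2) (x^4 - 16)/(x + 2) = -32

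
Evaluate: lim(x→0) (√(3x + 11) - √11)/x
This is a standard limit.

Factor or rationalize the expression:
  lim(x→0) (√(3x + 11) - √11)/x = 3·sqrt(11)/22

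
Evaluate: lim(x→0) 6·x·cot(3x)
This is a 0·∞ indeterminate form.

Rewrite 0·∞ as a quotient (0/0 or ∞/∞ form), then apply L'Hôpital's rule:
  lim(x→0) 6·x·cot(3x) = 2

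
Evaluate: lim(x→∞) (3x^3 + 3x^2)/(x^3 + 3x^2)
This is an ∞/∞ indeterminate form.

Apply L'Hôpital's rule: differentiate numerator and denominator separately.
  f(x) = 3·x^3 + 3·x^2   ⇒   f'(x) = 9·x^2 + 6·x
  g(x) = x^3 + 3·x^2   ⇒   g'(x) = 3·x^2 + 6·x
  lim(x→∞) f'(x)/g'(x) = lim(x→∞) (9·x^2 + 6·x)/(3·x^2 + 6·x)
  = 3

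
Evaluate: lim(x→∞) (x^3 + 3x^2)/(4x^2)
This is an ∞/∞ indeterminate form.

Apply L'Hôpital's rule: differentiate numerator and denominator separately.
  f(x) = x^3 + 3·x^2   ⇒   f'(x) = 3·x^2 + 6·x
  g(x) = 4·x^2   ⇒   g'(x) = 8·x
  lim(x→∞) f'(x)/g'(x) = lim(x→∞) (3·x^2 + 6·x)/(8·x)
  = ∞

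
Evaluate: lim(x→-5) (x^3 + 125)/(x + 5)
This is a standard limit.

Factor or rationalize the expression:
  lim(x→-5) (x^3 + 125)/(x + 5) = 75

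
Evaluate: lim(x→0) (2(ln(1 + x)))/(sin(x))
This is a 0/0 indeterminate form.

Apply L'Hôpital's rule: differentiate numerator and denominator separately.
  f(x) = 2·ln(x + 1)   ⇒   f'(x) = 2/(x + 1)
  g(x) = sin(x)   ⇒   g'(x) = cos(x)
  lim(x→0) f'(x)/g'(x) = lim(x→0) (2/(x + 1))/(cos(x))
  = 2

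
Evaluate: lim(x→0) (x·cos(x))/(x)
This is a 0/0 indeterminate form.

Apply L'Hôpital's rule: differentiate numerator and denominator separately.
  f(x) = x·cos(x)   ⇒   f'(x) = -x·sin(x) + cos(x)
  g(x) = x   ⇒   g'(x) = 1
  lim(x→0) f'(x)/g'(x) = lim(x→0) (-x·sin(x) + cos(x))/(1)
  = 1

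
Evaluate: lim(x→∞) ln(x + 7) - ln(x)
This is an ∞-∞ indeterminate form.

Combine fractions or rationalize to convert ∞-∞ to 0/0 form:
  lim(x→∞) ln(x + 7) - ln(x) = 0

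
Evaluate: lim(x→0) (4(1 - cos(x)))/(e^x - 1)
This is a 0/0 indeterminate form.

Apply L'Hôpital's rule: differentiate numerator and denominator separately.
  f(x) = 4 - 4·cos(x)   ⇒   f'(x) = 4·sin(x)
  g(x) = e^(x) - 1   ⇒   g'(x) = e^(x)
  lim(x→0) f'(x)/g'(x) = lim(x→0) (4·sin(x))/(e^(x))
  = 0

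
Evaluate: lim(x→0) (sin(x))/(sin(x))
This is a 0/0 indeterminate form.

Apply L'Hôpital's rule: differentiate numerator and denominator separately.
  f(x) = sin(x)   ⇒   f'(x) = cos(x)
  g(x) = sin(x)   ⇒   g'(x) = cos(x)
  lim(x→0) f'(x)/g'(x) = lim(x→0) (cos(x))/(cos(x))
  = 1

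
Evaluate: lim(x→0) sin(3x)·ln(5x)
This is a 0·∞ indeterminate form.

Rewrite 0·∞ as a quotient (0/0 or ∞/∞ form), then apply L'Hôpital's rule:
  lim(x→0) sin(3x)·ln(5x) = 0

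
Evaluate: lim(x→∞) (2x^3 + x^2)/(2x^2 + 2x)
This is an ∞/∞ indeterminate form.

Apply L'Hôpital's rule: differentiate numerator and denominator separately.
  f(x) = 2·x^3 + x^2   ⇒   f'(x) = 6·x^2 + 2·x
  g(x) = 2·x^2 + 2·x   ⇒   g'(x) = 4·x + 2
  lim(x→∞) f'(x)/g'(x) = lim(x→∞) (6·x^2 + 2·x)/(4·x + 2)
  = ∞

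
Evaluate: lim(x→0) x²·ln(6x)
This is a 0·∞ indeterminate form.

Rewrite 0·∞ as a quotient (0/0 or ∞/∞ form), then apply L'Hôpital's rule:
  lim(x→0) x²·ln(6x) = 0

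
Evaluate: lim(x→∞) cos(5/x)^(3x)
This is an exponential indeterminate form.

For exponential indeterminate forms, take the natural log:
  Let L = lim(x→∞) cos(5/x)^(3x)
  Then ln(L) = lim(x→∞) [exponent × ln(base)]
  Evaluate using L'Hôpital or standard limits, then exponentiate.
  L = 1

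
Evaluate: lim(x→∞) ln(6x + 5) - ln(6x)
This is an ∞-∞ indeterminate form.

Combine fractions or rationalize to convert ∞-∞ to 0/0 form:
  lim(x→∞) ln(6x + 5) - ln(6x) = 0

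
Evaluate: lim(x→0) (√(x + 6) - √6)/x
This is a standard limit.

Factor or rationalize the expression:
  lim(x→0) (√(x + 6) - √6)/x = sqrt(6)/12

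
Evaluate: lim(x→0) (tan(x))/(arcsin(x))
This is a 0/0 indeterminate form.

Apply L'Hôpital's rule: differentiate numerator and denominator separately.
  f(x) = tan(x)   ⇒   f'(x) = tan(x)^2 + 1
  g(x) = asin(x)   ⇒   g'(x) = 1/sqrt(1 - x^2)
  lim(x→0) f'(x)/g'(x) = lim(x→0) (tan(x)^2 + 1)/(1/sqrt(1 - x^2))
  = 1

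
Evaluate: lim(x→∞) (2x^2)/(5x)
This is an ∞/∞ indeterminate form.

Apply L'Hôpital's rule: differentiate numerator and denominator separately.
  f(x) = 2·x^2   ⇒   f'(x) = 4·x
  g(x) = 5·x   ⇒   g'(x) = 5
  lim(x→∞) f'(x)/g'(x) = lim(x→∞) (4·x)/(5)
  = ∞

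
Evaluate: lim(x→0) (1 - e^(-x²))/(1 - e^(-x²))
This is a 0/0 indeterminate form.

Apply L'Hôpital's rule: differentiate numerator and denominator separately.
  f(x) = 1 - e^(-x^2)   ⇒   f'(x) = 2·x·e^(-x^2)
  g(x) = 1 - e^(-x^2)   ⇒   g'(x) = 2·x·e^(-x^2)
  lim(x→0) f'(x)/g'(x) = lim(x→0) (2·x·e^(-x^2))/(2·x·e^(-x^2))
  = 1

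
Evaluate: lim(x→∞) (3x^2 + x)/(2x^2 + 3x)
This is an ∞/∞ indeterminate form.

Apply L'Hôpital's rule: differentiate numerator and denominator separately.
  f(x) = 3·x^2 + x   ⇒   f'(x) = 6·x + 1
  g(x) = 2·x^2 + 3·x   ⇒   g'(x) = 4·x + 3
  lim(x→∞) f'(x)/g'(x) = lim(x→∞) (6·x + 1)/(4·x + 3)
  = 3/2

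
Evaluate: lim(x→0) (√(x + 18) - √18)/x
This is a standard limit.

Factor or rationalize the expression:
  lim(x→0) (√(x + 18) - √18)/x = sqrt(2)/12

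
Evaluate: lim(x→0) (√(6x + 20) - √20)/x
This is a standard limit.

Factor or rationalize the expression:
  lim(x→0) (√(6x + 20) - √20)/x = 3·sqrt(5)/10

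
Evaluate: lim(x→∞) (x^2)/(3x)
This is an ∞/∞ indeterminate form.

Apply L'Hôpital's rule: differentiate numerator and denominator separately.
  f(x) = x^2   ⇒   f'(x) = 2·x
  g(x) = 3·x   ⇒   g'(x) = 3
  lim(x→∞) f'(x)/g'(x) = lim(x→∞) (2·x)/(3)
  = ∞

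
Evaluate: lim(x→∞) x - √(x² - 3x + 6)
This is an ∞-∞ indeterminate form.

Combine fractions or rationalize to convert ∞-∞ to 0/0 form:
  lim(x→∞) x - √(x² - 3x + 6) = 3/2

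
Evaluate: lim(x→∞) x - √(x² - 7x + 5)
This is an ∞-∞ indeterminate form.

Combine fractions or rationalize to convert ∞-∞ to 0/0 form:
  lim(x→∞) x - √(x² - 7x + 5) = 7/2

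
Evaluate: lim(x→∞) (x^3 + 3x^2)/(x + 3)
This is an ∞/∞ indeterminate form.

Apply L'Hôpital's rule: differentiate numerator and denominator separately.
  f(x) = x^3 + 3·x^2   ⇒   f'(x) = 3·x^2 + 6·x
  g(x) = x + 3   ⇒   g'(x) = 1
  lim(x→∞) f'(x)/g'(x) = lim(x→∞) (3·x^2 + 6·x)/(1)
  = ∞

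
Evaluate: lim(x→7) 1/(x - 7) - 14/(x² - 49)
This is an ∞-∞ indeterminate form.

Combine fractions or rationalize to convert ∞-∞ to 0/0 form:
  lim(x→7) 1/(x - 7) - 14/(x² - 49) = 1/14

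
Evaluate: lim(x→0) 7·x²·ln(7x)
This is a 0·∞ indeterminate form.

Rewrite 0·∞ as a quotient (0/0 or ∞/∞ form), then apply L'Hôpital's rule:
  lim(x→0) 7·x²·ln(7x) = 0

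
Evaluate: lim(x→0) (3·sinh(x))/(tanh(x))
This is a 0/0 indeterminate form.

Apply L'Hôpital's rule: differentiate numerator and denominator separately.
  f(x) = 3·sinh(x)   ⇒   f'(x) = 3·cosh(x)
  g(x) = tanh(x)   ⇒   g'(x) = 1 - tanh(x)^2
  lim(x→0) f'(x)/g'(x) = lim(x→0) (3·cosh(x))/(1 - tanh(x)^2)
  = 3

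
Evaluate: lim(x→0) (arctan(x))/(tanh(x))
This is a 0/0 indeterminate form.

Apply L'Hôpital's rule: differentiate numerator and denominator separately.
  f(x) = atan(x)   ⇒   f'(x) = 1/(x^2 + 1)
  g(x) = tanh(x)   ⇒   g'(x) = 1 - tanh(x)^2
  lim(x→0) f'(x)/g'(x) = lim(x→0) (1/(x^2 + 1))/(1 - tanh(x)^2)
  = 1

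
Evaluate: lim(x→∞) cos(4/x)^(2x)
This is an exponential indeterminate form.

For exponential indeterminate forms, take the natural log:
  Let L = lim(x→∞) cos(4/x)^(2x)
  Then ln(L) = lim(x→∞) [exponent × ln(base)]
  Evaluate using L'Hôpital or standard limits, then exponentiate.
  L = 1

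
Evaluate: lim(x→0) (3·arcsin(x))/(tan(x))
This is a 0/0 indeterminate form.

Apply L'Hôpital's rule: differentiate numerator and denominator separately.
  f(x) = 3·asin(x)   ⇒   f'(x) = 3/sqrt(1 - x^2)
  g(x) = tan(x)   ⇒   g'(x) = tan(x)^2 + 1
  lim(x→0) f'(x)/g'(x) = lim(x→0) (3/sqrt(1 - x^2))/(tan(x)^2 + 1)
  = 3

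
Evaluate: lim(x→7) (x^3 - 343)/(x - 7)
This is a standard limit.

Factor or rationalize the expression:
  lim(x→7) (x^3 - 343)/(x - 7) = 147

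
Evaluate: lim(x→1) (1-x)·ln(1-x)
This is a 0·∞ indeterminate form.

Rewrite 0·∞ as a quotient (0/0 or ∞/∞ form), then apply L'Hôpital's rule:
  lim(x→1) (1-x)·ln(1-x) = 0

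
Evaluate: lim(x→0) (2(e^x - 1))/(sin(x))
This is a 0/0 indeterminate form.

Apply L'Hôpital's rule: differentiate numerator and denominator separately.
  f(x) = 2·e^(x) - 2   ⇒   f'(x) = 2·e^(x)
  g(x) = sin(x)   ⇒   g'(x) = cos(x)
  lim(x→0) f'(x)/g'(x) = lim(x→0) (2·e^(x))/(cos(x))
  = 2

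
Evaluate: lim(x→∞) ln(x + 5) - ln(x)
This is an ∞-∞ indeterminate form.

Combine fractions or rationalize to convert ∞-∞ to 0/0 form:
  lim(x→∞) ln(x + 5) - ln(x) = 0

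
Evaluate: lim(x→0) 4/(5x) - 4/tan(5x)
This is an ∞-∞ indeterminate form.

Combine fractions or rationalize to convert ∞-∞ to 0/0 form:
  lim(x→0) 4/(5x) - 4/tan(5x) = 0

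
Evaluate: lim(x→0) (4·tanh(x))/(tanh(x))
This is a 0/0 indeterminate form.

Apply L'Hôpital's rule: differentiate numerator and denominator separately.
  f(x) = 4·tanh(x)   ⇒   f'(x) = 4 - 4·tanh(x)^2
  g(x) = tanh(x)   ⇒   g'(x) = 1 - tanh(x)^2
  lim(x→0) f'(x)/g'(x) = lim(x→0) (4 - 4·tanh(x)^2)/(1 - tanh(x)^2)
  = 4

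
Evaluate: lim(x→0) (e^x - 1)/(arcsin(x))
This is a 0/0 indeterminate form.

Apply L'Hôpital's rule: differentiate numerator and denominator separately.
  f(x) = e^(x) - 1   ⇒   f'(x) = e^(x)
  g(x) = asin(x)   ⇒   g'(x) = 1/sqrt(1 - x^2)
  lim(x→0) f'(x)/g'(x) = lim(x→0) (e^(x))/(1/sqrt(1 - x^2))
  = 1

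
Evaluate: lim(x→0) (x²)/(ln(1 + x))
This is a 0/0 indeterminate form.

Apply L'Hôpital's rule: differentiate numerator and denominator separately.
  f(x) = x^2   ⇒   f'(x) = 2·x
  g(x) = ln(x + 1)   ⇒   g'(x) = 1/(x + 1)
  lim(x→0) f'(x)/g'(x) = lim(x→0) (2·x)/(1/(x + 1))
  = 0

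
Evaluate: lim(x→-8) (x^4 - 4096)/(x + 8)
This is a standard limit.

Factor or rationalize the expression:
  lim(x→-8) (x^4 - 4096)/(x + 8) = -2048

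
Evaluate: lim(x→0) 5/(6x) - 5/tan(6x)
This is an ∞-∞ indeterminate form.

Combine fractions or rationalize to convert ∞-∞ to 0/0 form:
  lim(x→0) 5/(6x) - 5/tan(6x) = 0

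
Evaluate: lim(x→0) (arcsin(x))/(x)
This is a 0/0 indeterminate form.

Apply L'Hôpital's rule: differentiate numerator and denominator separately.
  f(x) = asin(x)   ⇒   f'(x) = 1/sqrt(1 - x^2)
  g(x) = x   ⇒   g'(x) = 1
  lim(x→0) f'(x)/g'(x) = lim(x→0) (1/sqrt(1 - x^2))/(1)
  = 1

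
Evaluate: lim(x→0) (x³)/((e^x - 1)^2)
This is a 0/0 indeterminate form.

Apply L'Hôpital's rule: differentiate numerator and denominator separately.
  f(x) = x^3   ⇒   f'(x) = 3·x^2
  g(x) = (e^(x) - 1)^2   ⇒   g'(x) = 2·(e^(x) - 1)·e^(x)
  lim(x→0) f'(x)/g'(x) = lim(x→0) (3·x^2)/(2·(e^(x) - 1)·e^(x))
  = 0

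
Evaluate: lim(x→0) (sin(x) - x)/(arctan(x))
This is a 0/0 indeterminate form.

Apply L'Hôpital's rule: differentiate numerator and denominator separately.
  f(x) = -x + sin(x)   ⇒   f'(x) = cos(x) - 1
  g(x) = atan(x)   ⇒   g'(x) = 1/(x^2 + 1)
  lim(x→0) f'(x)/g'(x) = lim(x→0) (cos(x) - 1)/(1/(x^2 + 1))
  = 0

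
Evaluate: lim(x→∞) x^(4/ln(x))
This is an exponential indeterminate form.

For exponential indeterminate forms, take the natural log:
  Let L = lim(x→∞) x^(4/ln(x))
  Then ln(L) = lim(x→∞) [exponent × ln(base)]
  Evaluate using L'Hôpital or standard limits, then exponentiate.
  L = e^(4)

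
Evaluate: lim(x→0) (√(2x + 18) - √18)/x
This is a standard limit.

Factor or rationalize the expression:
  lim(x→0) (√(2x + 18) - √18)/x = sqrt(2)/6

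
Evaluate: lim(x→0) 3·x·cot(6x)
This is a 0·∞ indeterminate form.

Rewrite 0·∞ as a quotient (0/0 or ∞/∞ form), then apply L'Hôpital's rule:
  lim(x→0) 3·x·cot(6x) = 1/2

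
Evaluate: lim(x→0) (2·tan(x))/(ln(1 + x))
This is a 0/0 indeterminate form.

Apply L'Hôpital's rule: differentiate numerator and denominator separately.
  f(x) = 2·tan(x)   ⇒   f'(x) = 2·tan(x)^2 + 2
  g(x) = ln(x + 1)   ⇒   g'(x) = 1/(x + 1)
  lim(x→0) f'(x)/g'(x) = lim(x→0) (2·tan(x)^2 + 2)/(1/(x + 1))
  = 2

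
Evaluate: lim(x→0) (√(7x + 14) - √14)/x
This is a standard limit.

Factor or rationalize the expression:
  lim(x→0) (√(7x + 14) - √14)/x = sqrt(14)/4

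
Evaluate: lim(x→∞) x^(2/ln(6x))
This is an exponential indeterminate form.

For exponential indeterminate forms, take the natural log:
  Let L = lim(x→∞) x^(2/ln(6x))
  Then ln(L) = lim(x→∞) [exponent × ln(base)]
  Evaluate using L'Hôpital or standard limits, then exponentiate.
  L = e²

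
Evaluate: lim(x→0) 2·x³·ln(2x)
This is a 0·∞ indeterminate form.

Rewrite 0·∞ as a quotient (0/0 or ∞/∞ form), then apply L'Hôpital's rule:
  lim(x→0) 2·x³·ln(2x) = 0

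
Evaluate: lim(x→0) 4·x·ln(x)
This is a 0·∞ indeterminate form.

Rewrite 0·∞ as a quotient (0/0 or ∞/∞ form), then apply L'Hôpital's rule:
  lim(x→0) 4·x·ln(x) = 0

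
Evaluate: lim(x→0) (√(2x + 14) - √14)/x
This is a standard limit.

Factor or rationalize the expression:
  lim(x→0) (√(2x + 14) - √14)/x = sqrt(14)/14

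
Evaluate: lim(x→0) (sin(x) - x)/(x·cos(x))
This is a 0/0 indeterminate form.

Apply L'Hôpital's rule: differentiate numerator and denominator separately.
  f(x) = -x + sin(x)   ⇒   f'(x) = cos(x) - 1
  g(x) = x·cos(x)   ⇒   g'(x) = -x·sin(x) + cos(x)
  lim(x→0) f'(x)/g'(x) = lim(x→0) (cos(x) - 1)/(-x·sin(x) + cos(x))
  = 0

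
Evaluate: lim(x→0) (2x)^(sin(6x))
This is an exponential indeterminate form.

For exponential indeterminate forms, take the natural log:
  Let L = lim(x→0) (2x)^(sin(6x))
  Then ln(L) = lim(x→0) [exponent × ln(base)]
  Evaluate using L'Hôpital or standard limits, then exponentiate.
  L = 1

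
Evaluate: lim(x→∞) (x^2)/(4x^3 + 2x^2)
This is an ∞/∞ indeterminate form.

Apply L'Hôpital's rule: differentiate numerator and denominator separately.
  f(x) = x^2   ⇒   f'(x) = 2·x
  g(x) = 4·x^3 + 2·x^2   ⇒   g'(x) = 12·x^2 + 4·x
  lim(x→∞) f'(x)/g'(x) = lim(x→∞) (2·x)/(12·x^2 + 4·x)
  = 0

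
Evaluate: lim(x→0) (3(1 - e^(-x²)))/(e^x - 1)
This is a 0/0 indeterminate form.

Apply L'Hôpital's rule: differentiate numerator and denominator separately.
  f(x) = 3 - 3·e^(-x^2)   ⇒   f'(x) = 6·x·e^(-x^2)
  g(x) = e^(x) - 1   ⇒   g'(x) = e^(x)
  lim(x→0) f'(x)/g'(x) = lim(x→0) (6·x·e^(-x^2))/(e^(x))
  = 0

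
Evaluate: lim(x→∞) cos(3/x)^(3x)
This is an exponential indeterminate form.

For exponential indeterminate forms, take the natural log:
  Let L = lim(x→∞) cos(3/x)^(3x)
  Then ln(L) = lim(x→∞) [exponent × ln(base)]
  Evaluate using L'Hôpital or standard limits, then exponentiate.
  L = 1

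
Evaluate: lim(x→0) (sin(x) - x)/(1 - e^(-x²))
This is a 0/0 indeterminate form.

Apply L'Hôpital's rule: differentiate numerator and denominator separately.
  f(x) = -x + sin(x)   ⇒   f'(x) = cos(x) - 1
  g(x) = 1 - e^(-x^2)   ⇒   g'(x) = 2·x·e^(-x^2)
  lim(x→0) f'(x)/g'(x) = lim(x→0) (cos(x) - 1)/(2·x·e^(-x^2))
  = 0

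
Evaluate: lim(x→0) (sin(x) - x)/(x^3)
This is a 0/0 indeterminate form.

Apply L'Hôpital's rule: differentiate numerator and denominator separately.
  f(x) = -x + sin(x)   ⇒   f'(x) = cos(x) - 1
  g(x) = x^3   ⇒   g'(x) = 3·x^2
  lim(x→0) f'(x)/g'(x) = lim(x→0) (cos(x) - 1)/(3·x^2)
  = -1/6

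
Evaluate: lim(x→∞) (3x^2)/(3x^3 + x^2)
This is an ∞/∞ indeterminate form.

Apply L'Hôpital's rule: differentiate numerator and denominator separately.
  f(x) = 3·x^2   ⇒   f'(x) = 6·x
  g(x) = 3·x^3 + x^2   ⇒   g'(x) = 9·x^2 + 2·x
  lim(x→∞) f'(x)/g'(x) = lim(x→∞) (6·x)/(9·x^2 + 2·x)
  = 0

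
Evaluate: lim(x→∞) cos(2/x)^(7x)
This is an exponential indeterminate form.

For exponential indeterminate forms, take the natural log:
  Let L = lim(x→∞) cos(2/x)^(7x)
  Then ln(L) = lim(x→∞) [exponent × ln(base)]
  Evaluate using L'Hôpital or standard limits, then exponentiate.
  L = 1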